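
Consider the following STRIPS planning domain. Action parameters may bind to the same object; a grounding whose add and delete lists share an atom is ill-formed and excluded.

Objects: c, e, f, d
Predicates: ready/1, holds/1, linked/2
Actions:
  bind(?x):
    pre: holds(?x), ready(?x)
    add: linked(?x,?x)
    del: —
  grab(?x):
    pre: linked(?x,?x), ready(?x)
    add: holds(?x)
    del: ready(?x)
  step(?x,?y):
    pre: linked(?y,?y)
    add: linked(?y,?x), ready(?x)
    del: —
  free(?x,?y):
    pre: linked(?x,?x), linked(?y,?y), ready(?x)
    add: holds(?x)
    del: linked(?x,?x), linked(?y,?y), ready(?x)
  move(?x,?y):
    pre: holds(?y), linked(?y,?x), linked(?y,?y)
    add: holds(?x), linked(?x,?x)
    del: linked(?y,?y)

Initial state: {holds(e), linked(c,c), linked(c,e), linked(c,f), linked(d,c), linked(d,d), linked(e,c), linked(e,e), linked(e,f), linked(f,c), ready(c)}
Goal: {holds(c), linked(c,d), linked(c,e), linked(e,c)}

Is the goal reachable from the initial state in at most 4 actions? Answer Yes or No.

1. grab(c)  →  {holds(c), holds(e), linked(c,c), linked(c,e), linked(c,f), linked(d,c), linked(d,d), linked(e,c), linked(e,e), linked(e,f), linked(f,c)}
2. step(d,c)  →  {holds(c), holds(e), linked(c,c), linked(c,d), linked(c,e), linked(c,f), linked(d,c), linked(d,d), linked(e,c), linked(e,e), linked(e,f), linked(f,c), ready(d)}
optimal plan length = 2; 2 ≤ 4

Yes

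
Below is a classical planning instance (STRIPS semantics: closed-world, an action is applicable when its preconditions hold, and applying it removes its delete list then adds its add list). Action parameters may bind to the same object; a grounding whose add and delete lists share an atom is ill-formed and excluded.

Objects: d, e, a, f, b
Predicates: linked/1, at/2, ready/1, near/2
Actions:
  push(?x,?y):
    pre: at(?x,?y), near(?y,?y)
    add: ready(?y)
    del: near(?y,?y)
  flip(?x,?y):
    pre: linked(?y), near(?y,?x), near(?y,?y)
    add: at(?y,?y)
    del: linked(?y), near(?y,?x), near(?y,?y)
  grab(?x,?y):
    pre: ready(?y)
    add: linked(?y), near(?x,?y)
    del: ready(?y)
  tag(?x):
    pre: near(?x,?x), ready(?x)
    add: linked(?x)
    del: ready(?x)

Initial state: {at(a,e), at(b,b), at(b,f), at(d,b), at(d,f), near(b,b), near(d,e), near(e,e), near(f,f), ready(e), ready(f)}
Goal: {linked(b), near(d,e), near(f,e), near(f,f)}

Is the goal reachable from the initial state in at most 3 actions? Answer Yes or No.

1. push(d,b)  →  {at(a,e), at(b,b), at(b,f), at(d,b), at(d,f), near(d,e), near(e,e), near(f,f), ready(b), ready(e), ready(f)}
2. grab(d,b)  →  {at(a,e), at(b,b), at(b,f), at(d,b), at(d,f), linked(b), near(d,b), near(d,e), near(e,e), near(f,f), ready(e), ready(f)}
3. grab(f,e)  →  {at(a,e), at(b,b), at(b,f), at(d,b), at(d,f), linked(b), linked(e), near(d,b), near(d,e), near(e,e), near(f,e), near(f,f), ready(f)}
optimal plan length = 3; 3 ≤ 3

Yes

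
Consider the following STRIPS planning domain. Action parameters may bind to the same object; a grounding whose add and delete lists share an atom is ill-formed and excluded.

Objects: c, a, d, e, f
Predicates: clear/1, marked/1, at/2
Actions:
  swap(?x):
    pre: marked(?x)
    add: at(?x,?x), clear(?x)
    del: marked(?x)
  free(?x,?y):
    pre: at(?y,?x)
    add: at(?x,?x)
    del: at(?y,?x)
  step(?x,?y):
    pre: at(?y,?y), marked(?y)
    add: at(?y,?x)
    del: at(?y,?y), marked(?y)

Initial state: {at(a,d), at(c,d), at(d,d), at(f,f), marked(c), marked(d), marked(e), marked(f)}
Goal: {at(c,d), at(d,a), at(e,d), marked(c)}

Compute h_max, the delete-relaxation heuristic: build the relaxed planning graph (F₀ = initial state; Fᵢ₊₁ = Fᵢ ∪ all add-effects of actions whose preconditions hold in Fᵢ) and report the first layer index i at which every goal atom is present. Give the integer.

2

F0 = init (8 atoms)
F1 = F0 ∪ {at(c,c), at(d,a), at(d,c), at(d,e), at(d,f), at(e,e), at(f,a), at(f,c), at(f,d), at(f,e), clear(c), clear(d), clear(e), clear(f)}  (22 atoms)
F2 = F1 ∪ {at(a,a), at(c,a), at(c,e), at(c,f), at(e,a), at(e,c), at(e,d), at(e,f)}  (30 atoms)
goal ⊆ F2  ⇒  h_max = 2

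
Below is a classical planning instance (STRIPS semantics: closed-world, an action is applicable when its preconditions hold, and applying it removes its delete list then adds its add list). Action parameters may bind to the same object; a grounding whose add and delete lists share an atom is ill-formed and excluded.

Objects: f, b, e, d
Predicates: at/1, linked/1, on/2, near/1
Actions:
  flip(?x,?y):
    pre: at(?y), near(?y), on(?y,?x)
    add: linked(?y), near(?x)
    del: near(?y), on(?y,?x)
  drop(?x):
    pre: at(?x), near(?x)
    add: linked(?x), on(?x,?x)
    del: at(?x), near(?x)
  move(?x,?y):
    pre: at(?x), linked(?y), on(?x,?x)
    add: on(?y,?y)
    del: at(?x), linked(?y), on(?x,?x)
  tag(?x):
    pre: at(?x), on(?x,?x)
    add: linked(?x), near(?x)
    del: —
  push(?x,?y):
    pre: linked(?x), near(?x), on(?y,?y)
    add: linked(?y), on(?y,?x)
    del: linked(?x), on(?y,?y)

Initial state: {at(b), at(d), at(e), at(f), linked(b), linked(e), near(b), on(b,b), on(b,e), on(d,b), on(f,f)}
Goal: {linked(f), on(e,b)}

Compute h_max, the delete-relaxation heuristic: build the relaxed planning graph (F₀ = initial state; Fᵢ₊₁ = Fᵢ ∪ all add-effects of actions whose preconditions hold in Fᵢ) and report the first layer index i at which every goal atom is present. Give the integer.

F0 = init (11 atoms)
F1 = F0 ∪ {linked(f), near(e), near(f), on(e,e), on(f,b)}  (16 atoms)
F2 = F1 ∪ {on(b,f), on(e,b), on(e,f), on(f,e)}  (20 atoms)
goal ⊆ F2  ⇒  h_max = 2

2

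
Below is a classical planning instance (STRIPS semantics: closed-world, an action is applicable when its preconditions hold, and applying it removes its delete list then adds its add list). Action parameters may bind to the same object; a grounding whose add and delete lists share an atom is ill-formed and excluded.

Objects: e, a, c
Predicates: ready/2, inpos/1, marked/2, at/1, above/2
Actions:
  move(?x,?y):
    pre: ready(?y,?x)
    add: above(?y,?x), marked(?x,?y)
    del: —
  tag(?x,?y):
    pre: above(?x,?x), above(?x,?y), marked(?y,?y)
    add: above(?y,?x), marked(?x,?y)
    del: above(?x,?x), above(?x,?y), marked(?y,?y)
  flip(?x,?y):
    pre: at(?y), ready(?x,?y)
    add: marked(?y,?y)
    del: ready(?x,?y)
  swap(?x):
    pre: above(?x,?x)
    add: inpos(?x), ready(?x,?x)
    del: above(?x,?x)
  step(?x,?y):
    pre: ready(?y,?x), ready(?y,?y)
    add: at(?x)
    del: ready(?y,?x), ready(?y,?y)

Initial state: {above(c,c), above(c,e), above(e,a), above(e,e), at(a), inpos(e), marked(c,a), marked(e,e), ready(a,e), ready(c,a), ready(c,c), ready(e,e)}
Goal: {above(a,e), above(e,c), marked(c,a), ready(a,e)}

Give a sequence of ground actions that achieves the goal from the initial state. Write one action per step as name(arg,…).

move(e,a); tag(c,e)

1. move(e,a)  →  {above(a,e), above(c,c), above(c,e), above(e,a), above(e,e), at(a), inpos(e), marked(c,a), marked(e,a), marked(e,e), ready(a,e), ready(c,a), ready(c,c), ready(e,e)}
2. tag(c,e)  →  {above(a,e), above(e,a), above(e,c), above(e,e), at(a), inpos(e), marked(c,a), marked(c,e), marked(e,a), ready(a,e), ready(c,a), ready(c,c), ready(e,e)}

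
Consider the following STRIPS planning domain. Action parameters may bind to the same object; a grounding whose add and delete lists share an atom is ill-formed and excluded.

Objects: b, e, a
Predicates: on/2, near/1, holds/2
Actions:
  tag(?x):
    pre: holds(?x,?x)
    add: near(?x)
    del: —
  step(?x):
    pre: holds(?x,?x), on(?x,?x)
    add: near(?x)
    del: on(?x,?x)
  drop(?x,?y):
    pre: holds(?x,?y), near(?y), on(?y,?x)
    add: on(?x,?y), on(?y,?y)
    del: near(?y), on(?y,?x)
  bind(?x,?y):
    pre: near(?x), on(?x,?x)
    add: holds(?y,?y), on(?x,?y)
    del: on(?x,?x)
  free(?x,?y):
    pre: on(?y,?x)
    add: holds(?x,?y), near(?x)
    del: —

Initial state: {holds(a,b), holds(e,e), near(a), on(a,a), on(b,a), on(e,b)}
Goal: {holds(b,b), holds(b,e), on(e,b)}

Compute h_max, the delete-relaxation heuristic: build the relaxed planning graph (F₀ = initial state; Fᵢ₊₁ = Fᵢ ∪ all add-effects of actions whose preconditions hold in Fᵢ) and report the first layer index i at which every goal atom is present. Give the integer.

F0 = init (6 atoms)
F1 = F0 ∪ {holds(a,a), holds(b,b), holds(b,e), near(b), near(e), on(a,b), on(a,e)}  (13 atoms)
goal ⊆ F1  ⇒  h_max = 1

1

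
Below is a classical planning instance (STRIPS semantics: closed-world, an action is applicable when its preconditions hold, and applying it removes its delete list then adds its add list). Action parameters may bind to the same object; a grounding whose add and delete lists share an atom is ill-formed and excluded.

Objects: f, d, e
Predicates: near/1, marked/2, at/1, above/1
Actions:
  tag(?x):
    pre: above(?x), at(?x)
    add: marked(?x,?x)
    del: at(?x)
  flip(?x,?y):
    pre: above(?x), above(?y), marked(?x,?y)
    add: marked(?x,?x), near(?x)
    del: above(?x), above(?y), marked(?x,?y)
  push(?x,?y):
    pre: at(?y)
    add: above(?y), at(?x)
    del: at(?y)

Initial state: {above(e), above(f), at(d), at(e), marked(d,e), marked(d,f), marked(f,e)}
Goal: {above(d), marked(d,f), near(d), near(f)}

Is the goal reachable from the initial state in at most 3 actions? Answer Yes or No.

No

1. flip(f,e)  →  {at(d), at(e), marked(d,e), marked(d,f), marked(f,f), near(f)}
2. push(f,d)  →  {above(d), at(e), at(f), marked(d,e), marked(d,f), marked(f,f), near(f)}
3. push(d,e)  →  {above(d), above(e), at(d), at(f), marked(d,e), marked(d,f), marked(f,f), near(f)}
4. flip(d,e)  →  {at(d), at(f), marked(d,d), marked(d,f), marked(f,f), near(d), near(f)}
5. push(f,d)  →  {above(d), at(f), marked(d,d), marked(d,f), marked(f,f), near(d), near(f)}
optimal plan length = 5; 5 > 3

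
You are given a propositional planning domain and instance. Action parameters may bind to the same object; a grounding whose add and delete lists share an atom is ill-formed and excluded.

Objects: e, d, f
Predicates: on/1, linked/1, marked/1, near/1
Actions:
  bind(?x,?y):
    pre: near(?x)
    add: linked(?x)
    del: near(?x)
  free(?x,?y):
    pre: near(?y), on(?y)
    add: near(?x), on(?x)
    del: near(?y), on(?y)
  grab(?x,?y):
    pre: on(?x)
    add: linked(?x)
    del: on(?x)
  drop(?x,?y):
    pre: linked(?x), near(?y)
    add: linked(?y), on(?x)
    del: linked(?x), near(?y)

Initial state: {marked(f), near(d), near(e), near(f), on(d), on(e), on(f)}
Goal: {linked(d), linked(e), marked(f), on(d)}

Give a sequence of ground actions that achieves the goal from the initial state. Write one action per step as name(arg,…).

1. bind(e,e)  →  {linked(e), marked(f), near(d), near(f), on(d), on(e), on(f)}
2. bind(d,e)  →  {linked(d), linked(e), marked(f), near(f), on(d), on(e), on(f)}

bind(e,e); bind(d,e)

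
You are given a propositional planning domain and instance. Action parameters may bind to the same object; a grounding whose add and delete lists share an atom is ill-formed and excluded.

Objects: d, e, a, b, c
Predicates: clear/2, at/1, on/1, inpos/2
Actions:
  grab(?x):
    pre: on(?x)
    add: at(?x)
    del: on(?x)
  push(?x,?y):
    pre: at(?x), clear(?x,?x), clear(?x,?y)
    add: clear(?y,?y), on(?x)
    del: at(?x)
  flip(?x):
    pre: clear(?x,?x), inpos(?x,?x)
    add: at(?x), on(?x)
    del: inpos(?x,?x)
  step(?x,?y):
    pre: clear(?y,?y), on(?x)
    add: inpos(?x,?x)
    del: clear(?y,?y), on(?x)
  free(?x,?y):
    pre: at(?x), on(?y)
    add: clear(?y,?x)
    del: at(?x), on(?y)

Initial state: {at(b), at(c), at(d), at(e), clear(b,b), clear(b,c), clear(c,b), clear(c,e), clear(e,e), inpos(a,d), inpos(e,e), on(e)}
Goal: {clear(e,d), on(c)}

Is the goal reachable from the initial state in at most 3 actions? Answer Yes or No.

Yes

1. push(b,c)  →  {at(c), at(d), at(e), clear(b,b), clear(b,c), clear(c,b), clear(c,c), clear(c,e), clear(e,e), inpos(a,d), inpos(e,e), on(b), on(e)}
2. push(c,e)  →  {at(d), at(e), clear(b,b), clear(b,c), clear(c,b), clear(c,c), clear(c,e), clear(e,e), inpos(a,d), inpos(e,e), on(b), on(c), on(e)}
3. free(d,e)  →  {at(e), clear(b,b), clear(b,c), clear(c,b), clear(c,c), clear(c,e), clear(e,d), clear(e,e), inpos(a,d), inpos(e,e), on(b), on(c)}
optimal plan length = 3; 3 ≤ 3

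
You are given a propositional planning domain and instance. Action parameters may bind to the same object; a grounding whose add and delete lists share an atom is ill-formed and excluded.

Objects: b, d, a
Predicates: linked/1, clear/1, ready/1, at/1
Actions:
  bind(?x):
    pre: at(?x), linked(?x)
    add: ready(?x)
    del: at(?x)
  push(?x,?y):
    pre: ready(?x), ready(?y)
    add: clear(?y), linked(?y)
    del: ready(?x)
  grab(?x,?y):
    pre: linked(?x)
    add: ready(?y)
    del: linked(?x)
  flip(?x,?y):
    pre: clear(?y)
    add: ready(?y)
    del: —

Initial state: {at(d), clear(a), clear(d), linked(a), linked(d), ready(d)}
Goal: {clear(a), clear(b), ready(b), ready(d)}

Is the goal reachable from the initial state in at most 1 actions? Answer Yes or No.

No

1. grab(d,b)  →  {at(d), clear(a), clear(d), linked(a), ready(b), ready(d)}
2. push(b,b)  →  {at(d), clear(a), clear(b), clear(d), linked(a), linked(b), ready(d)}
3. grab(b,b)  →  {at(d), clear(a), clear(b), clear(d), linked(a), ready(b), ready(d)}
optimal plan length = 3; 3 > 1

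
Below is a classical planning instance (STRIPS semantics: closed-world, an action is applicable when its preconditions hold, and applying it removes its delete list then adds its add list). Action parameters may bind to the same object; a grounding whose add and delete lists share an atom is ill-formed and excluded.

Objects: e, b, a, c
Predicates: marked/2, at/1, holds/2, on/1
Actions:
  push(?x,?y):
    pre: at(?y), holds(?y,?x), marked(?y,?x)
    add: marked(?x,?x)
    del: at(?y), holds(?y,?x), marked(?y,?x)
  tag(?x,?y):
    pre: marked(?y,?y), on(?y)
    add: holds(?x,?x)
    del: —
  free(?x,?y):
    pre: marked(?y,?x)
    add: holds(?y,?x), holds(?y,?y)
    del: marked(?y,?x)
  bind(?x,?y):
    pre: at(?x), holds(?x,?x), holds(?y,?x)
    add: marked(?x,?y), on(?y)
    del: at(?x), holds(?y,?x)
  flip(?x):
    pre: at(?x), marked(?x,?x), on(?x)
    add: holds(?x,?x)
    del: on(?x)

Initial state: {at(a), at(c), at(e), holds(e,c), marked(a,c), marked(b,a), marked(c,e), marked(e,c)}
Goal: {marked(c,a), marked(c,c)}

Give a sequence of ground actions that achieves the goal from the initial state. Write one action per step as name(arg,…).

1. push(c,e)  →  {at(a), at(c), marked(a,c), marked(b,a), marked(c,c), marked(c,e)}
2. free(e,c)  →  {at(a), at(c), holds(c,c), holds(c,e), marked(a,c), marked(b,a), marked(c,c)}
3. free(c,a)  →  {at(a), at(c), holds(a,a), holds(a,c), holds(c,c), holds(c,e), marked(b,a), marked(c,c)}
4. bind(c,a)  →  {at(a), holds(a,a), holds(c,c), holds(c,e), marked(b,a), marked(c,a), marked(c,c), on(a)}

push(c,e); free(e,c); free(c,a); bind(c,a)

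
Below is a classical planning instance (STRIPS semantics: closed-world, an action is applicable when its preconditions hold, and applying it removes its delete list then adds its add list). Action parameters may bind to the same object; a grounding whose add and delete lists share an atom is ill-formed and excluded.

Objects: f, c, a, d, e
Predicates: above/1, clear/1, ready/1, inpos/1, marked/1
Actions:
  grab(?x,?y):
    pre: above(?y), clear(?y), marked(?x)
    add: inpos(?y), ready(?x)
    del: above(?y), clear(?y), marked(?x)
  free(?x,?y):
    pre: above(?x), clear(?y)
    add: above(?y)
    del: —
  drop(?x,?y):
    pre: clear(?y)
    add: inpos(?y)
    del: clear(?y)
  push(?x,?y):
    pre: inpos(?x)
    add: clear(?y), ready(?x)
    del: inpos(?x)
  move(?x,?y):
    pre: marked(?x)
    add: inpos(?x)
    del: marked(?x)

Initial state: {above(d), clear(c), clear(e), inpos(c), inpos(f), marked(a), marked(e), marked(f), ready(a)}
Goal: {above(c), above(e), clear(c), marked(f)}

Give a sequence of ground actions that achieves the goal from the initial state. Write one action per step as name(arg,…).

free(d,c); free(c,e)

1. free(d,c)  →  {above(c), above(d), clear(c), clear(e), inpos(c), inpos(f), marked(a), marked(e), marked(f), ready(a)}
2. free(c,e)  →  {above(c), above(d), above(e), clear(c), clear(e), inpos(c), inpos(f), marked(a), marked(e), marked(f), ready(a)}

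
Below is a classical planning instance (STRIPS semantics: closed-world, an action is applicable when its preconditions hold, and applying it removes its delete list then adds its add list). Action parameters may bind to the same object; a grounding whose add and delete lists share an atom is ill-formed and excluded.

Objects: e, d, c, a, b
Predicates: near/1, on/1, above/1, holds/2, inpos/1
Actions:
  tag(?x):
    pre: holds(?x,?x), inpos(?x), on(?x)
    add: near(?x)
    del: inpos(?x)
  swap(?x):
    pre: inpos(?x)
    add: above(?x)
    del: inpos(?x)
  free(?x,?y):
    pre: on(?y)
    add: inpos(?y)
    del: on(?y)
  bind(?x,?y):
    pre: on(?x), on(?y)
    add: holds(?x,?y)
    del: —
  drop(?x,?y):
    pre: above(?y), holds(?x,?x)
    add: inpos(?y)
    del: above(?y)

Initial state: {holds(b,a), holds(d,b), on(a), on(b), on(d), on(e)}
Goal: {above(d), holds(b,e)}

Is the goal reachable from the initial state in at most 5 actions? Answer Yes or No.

Yes

1. free(e,d)  →  {holds(b,a), holds(d,b), inpos(d), on(a), on(b), on(e)}
2. swap(d)  →  {above(d), holds(b,a), holds(d,b), on(a), on(b), on(e)}
3. bind(b,e)  →  {above(d), holds(b,a), holds(b,e), holds(d,b), on(a), on(b), on(e)}
optimal plan length = 3; 3 ≤ 5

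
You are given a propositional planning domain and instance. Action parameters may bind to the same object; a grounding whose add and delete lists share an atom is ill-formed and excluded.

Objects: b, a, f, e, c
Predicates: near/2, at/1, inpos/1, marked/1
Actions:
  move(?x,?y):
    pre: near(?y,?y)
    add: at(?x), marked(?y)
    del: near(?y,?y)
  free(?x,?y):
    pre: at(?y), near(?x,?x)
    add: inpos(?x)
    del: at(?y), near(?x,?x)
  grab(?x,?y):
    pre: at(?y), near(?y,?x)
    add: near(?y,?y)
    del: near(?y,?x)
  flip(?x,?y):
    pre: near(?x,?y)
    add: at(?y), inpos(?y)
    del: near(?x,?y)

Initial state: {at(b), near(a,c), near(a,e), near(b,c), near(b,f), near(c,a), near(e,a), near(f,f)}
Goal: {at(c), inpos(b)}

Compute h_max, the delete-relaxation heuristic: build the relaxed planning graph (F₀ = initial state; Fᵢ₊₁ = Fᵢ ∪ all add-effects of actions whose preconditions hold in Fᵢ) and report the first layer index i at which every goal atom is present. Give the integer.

F0 = init (8 atoms)
F1 = F0 ∪ {at(a), at(c), at(e), at(f), inpos(a), inpos(c), inpos(e), inpos(f), marked(f), near(b,b)}  (18 atoms)
F2 = F1 ∪ {inpos(b), marked(b), near(a,a), near(c,c), near(e,e)}  (23 atoms)
goal ⊆ F2  ⇒  h_max = 2

2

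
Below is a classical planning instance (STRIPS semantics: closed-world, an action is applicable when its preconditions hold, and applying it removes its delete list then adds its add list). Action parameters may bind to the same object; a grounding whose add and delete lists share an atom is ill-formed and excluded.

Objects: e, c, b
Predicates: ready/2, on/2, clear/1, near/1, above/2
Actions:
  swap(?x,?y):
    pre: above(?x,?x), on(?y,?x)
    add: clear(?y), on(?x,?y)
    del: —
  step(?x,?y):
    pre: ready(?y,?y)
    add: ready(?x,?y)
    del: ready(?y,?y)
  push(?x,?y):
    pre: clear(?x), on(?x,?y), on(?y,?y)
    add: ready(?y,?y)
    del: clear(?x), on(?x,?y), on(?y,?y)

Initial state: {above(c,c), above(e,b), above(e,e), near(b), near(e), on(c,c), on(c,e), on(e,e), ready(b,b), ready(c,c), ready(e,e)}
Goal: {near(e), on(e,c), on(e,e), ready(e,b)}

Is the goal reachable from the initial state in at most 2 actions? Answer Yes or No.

Yes

1. swap(e,c)  →  {above(c,c), above(e,b), above(e,e), clear(c), near(b), near(e), on(c,c), on(c,e), on(e,c), on(e,e), ready(b,b), ready(c,c), ready(e,e)}
2. step(e,b)  →  {above(c,c), above(e,b), above(e,e), clear(c), near(b), near(e), on(c,c), on(c,e), on(e,c), on(e,e), ready(c,c), ready(e,b), ready(e,e)}
optimal plan length = 2; 2 ≤ 2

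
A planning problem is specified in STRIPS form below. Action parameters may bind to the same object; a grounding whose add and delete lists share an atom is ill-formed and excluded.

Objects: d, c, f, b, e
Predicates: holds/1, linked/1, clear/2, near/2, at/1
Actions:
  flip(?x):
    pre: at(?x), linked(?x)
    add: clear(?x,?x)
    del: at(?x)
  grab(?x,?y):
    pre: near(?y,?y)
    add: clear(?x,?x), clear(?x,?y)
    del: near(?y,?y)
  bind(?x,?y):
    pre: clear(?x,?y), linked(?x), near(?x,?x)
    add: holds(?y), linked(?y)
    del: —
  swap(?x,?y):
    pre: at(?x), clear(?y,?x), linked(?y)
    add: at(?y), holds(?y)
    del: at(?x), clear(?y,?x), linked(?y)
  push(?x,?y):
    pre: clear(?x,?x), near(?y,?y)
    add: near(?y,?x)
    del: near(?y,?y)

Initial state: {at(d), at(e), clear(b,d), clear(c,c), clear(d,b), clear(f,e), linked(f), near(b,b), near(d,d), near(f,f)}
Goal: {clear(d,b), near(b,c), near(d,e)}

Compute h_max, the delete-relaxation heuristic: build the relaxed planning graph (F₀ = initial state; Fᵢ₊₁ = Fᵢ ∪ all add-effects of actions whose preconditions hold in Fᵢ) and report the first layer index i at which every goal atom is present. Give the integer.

F0 = init (10 atoms)
F1 = F0 ∪ {at(f), clear(b,b), clear(b,f), clear(c,b), clear(c,d), clear(c,f), clear(d,d), clear(d,f), clear(e,b), clear(e,d), clear(e,e), clear(e,f), clear(f,b), clear(f,d), clear(f,f), holds(e), holds(f), linked(e), near(b,c), near(d,c), near(f,c)}  (31 atoms)
F2 = F1 ∪ {holds(b), holds(d), linked(b), linked(d), near(b,d), near(b,e), near(b,f), near(d,b), near(d,e), near(d,f), near(f,b), near(f,d), near(f,e)}  (44 atoms)
goal ⊆ F2  ⇒  h_max = 2

2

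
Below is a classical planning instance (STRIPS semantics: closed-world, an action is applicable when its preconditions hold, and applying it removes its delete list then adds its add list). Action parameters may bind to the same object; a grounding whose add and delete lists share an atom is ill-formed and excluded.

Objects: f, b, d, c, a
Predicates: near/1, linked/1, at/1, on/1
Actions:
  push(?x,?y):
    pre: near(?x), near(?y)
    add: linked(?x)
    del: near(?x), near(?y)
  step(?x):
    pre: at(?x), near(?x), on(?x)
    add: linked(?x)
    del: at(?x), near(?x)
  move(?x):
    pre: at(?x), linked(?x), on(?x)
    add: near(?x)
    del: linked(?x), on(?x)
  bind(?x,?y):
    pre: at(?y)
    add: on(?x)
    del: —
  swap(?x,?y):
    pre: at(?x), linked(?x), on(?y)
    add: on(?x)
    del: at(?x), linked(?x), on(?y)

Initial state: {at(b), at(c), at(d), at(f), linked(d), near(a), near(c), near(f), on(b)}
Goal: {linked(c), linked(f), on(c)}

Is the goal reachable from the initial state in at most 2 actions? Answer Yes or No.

No

1. push(f,f)  →  {at(b), at(c), at(d), at(f), linked(d), linked(f), near(a), near(c), on(b)}
2. push(c,c)  →  {at(b), at(c), at(d), at(f), linked(c), linked(d), linked(f), near(a), on(b)}
3. bind(c,f)  →  {at(b), at(c), at(d), at(f), linked(c), linked(d), linked(f), near(a), on(b), on(c)}
optimal plan length = 3; 3 > 2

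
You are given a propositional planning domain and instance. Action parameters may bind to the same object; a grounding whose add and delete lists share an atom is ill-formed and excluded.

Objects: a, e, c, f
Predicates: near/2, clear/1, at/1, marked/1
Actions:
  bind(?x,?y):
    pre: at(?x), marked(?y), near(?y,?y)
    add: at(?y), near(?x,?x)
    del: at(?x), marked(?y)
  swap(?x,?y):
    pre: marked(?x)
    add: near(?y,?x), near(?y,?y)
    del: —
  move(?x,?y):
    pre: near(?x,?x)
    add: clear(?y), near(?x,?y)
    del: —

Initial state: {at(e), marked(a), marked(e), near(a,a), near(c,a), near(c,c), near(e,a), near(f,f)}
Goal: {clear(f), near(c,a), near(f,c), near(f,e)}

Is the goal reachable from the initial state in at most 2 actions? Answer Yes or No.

No

1. swap(e,f)  →  {at(e), marked(a), marked(e), near(a,a), near(c,a), near(c,c), near(e,a), near(f,e), near(f,f)}
2. move(a,f)  →  {at(e), clear(f), marked(a), marked(e), near(a,a), near(a,f), near(c,a), near(c,c), near(e,a), near(f,e), near(f,f)}
3. move(f,c)  →  {at(e), clear(c), clear(f), marked(a), marked(e), near(a,a), near(a,f), near(c,a), near(c,c), near(e,a), near(f,c), near(f,e), near(f,f)}
optimal plan length = 3; 3 > 2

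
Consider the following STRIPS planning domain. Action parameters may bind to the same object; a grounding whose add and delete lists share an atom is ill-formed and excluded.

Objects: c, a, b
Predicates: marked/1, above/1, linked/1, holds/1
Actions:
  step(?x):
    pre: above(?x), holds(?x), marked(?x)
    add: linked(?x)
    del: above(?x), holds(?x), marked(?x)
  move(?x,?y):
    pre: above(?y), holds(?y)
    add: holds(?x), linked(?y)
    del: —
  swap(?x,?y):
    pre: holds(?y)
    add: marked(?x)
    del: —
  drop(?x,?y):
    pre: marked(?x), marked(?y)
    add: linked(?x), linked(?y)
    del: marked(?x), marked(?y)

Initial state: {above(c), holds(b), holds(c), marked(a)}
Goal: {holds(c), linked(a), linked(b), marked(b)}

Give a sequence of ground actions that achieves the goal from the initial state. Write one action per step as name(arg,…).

1. swap(b,c)  →  {above(c), holds(b), holds(c), marked(a), marked(b)}
2. drop(a,b)  →  {above(c), holds(b), holds(c), linked(a), linked(b)}
3. swap(b,c)  →  {above(c), holds(b), holds(c), linked(a), linked(b), marked(b)}

swap(b,c); drop(a,b); swap(b,c)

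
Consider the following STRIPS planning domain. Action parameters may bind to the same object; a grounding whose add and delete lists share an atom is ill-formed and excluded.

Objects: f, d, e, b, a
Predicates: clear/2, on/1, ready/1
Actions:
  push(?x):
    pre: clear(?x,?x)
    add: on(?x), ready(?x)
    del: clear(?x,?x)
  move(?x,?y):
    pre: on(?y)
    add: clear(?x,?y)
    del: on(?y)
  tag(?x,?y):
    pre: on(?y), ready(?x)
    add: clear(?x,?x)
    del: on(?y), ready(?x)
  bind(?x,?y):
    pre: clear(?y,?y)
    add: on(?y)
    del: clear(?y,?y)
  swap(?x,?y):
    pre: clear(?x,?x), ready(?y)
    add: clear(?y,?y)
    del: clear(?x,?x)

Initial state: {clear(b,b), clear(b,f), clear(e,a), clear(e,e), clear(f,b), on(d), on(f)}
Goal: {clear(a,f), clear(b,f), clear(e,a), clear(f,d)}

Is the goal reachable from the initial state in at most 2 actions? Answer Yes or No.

Yes

1. move(f,d)  →  {clear(b,b), clear(b,f), clear(e,a), clear(e,e), clear(f,b), clear(f,d), on(f)}
2. move(a,f)  →  {clear(a,f), clear(b,b), clear(b,f), clear(e,a), clear(e,e), clear(f,b), clear(f,d)}
optimal plan length = 2; 2 ≤ 2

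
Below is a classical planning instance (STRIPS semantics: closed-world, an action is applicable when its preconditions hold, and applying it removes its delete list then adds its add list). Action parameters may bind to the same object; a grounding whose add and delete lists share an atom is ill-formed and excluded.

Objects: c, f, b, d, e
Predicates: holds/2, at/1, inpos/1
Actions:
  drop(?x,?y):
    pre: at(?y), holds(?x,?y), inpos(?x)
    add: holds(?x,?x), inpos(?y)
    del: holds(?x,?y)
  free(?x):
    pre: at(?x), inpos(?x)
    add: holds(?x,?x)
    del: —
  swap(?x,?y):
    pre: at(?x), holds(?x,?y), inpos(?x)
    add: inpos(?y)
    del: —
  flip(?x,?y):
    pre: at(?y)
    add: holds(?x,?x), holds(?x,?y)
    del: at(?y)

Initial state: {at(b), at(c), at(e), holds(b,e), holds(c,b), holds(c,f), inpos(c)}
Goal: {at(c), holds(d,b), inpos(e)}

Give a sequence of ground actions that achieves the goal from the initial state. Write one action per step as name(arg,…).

drop(c,b); drop(b,e); flip(d,b)

1. drop(c,b)  →  {at(b), at(c), at(e), holds(b,e), holds(c,c), holds(c,f), inpos(b), inpos(c)}
2. drop(b,e)  →  {at(b), at(c), at(e), holds(b,b), holds(c,c), holds(c,f), inpos(b), inpos(c), inpos(e)}
3. flip(d,b)  →  {at(c), at(e), holds(b,b), holds(c,c), holds(c,f), holds(d,b), holds(d,d), inpos(b), inpos(c), inpos(e)}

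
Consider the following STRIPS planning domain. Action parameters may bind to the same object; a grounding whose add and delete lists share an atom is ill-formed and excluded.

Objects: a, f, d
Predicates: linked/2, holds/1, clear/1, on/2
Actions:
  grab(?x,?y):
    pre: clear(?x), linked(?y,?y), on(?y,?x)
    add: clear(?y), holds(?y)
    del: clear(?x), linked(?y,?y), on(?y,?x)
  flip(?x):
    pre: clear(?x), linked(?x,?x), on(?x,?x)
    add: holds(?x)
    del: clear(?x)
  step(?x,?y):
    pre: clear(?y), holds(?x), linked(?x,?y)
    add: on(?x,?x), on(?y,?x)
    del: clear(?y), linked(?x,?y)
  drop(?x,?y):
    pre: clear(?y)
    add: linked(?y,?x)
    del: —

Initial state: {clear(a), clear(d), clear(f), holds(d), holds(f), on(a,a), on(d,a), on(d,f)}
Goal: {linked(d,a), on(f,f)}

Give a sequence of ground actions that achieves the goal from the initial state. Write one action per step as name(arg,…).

drop(a,f); step(f,a); drop(a,d)

1. drop(a,f)  →  {clear(a), clear(d), clear(f), holds(d), holds(f), linked(f,a), on(a,a), on(d,a), on(d,f)}
2. step(f,a)  →  {clear(d), clear(f), holds(d), holds(f), on(a,a), on(a,f), on(d,a), on(d,f), on(f,f)}
3. drop(a,d)  →  {clear(d), clear(f), holds(d), holds(f), linked(d,a), on(a,a), on(a,f), on(d,a), on(d,f), on(f,f)}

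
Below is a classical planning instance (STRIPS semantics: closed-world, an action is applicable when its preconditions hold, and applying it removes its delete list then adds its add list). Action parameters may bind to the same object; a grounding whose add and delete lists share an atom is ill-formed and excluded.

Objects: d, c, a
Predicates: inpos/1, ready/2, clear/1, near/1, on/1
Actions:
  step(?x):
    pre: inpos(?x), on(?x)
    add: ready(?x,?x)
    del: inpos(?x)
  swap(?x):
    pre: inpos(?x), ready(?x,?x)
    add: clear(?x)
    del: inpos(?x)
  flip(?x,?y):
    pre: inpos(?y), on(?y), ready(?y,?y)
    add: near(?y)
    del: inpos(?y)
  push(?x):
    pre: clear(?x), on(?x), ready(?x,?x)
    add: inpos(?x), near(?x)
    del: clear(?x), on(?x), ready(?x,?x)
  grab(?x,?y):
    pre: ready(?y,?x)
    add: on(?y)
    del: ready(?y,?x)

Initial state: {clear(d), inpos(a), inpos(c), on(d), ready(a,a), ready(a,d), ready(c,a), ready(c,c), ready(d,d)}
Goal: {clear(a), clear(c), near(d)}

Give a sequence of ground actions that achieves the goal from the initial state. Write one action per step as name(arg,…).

swap(c); swap(a); push(d)

1. swap(c)  →  {clear(c), clear(d), inpos(a), on(d), ready(a,a), ready(a,d), ready(c,a), ready(c,c), ready(d,d)}
2. swap(a)  →  {clear(a), clear(c), clear(d), on(d), ready(a,a), ready(a,d), ready(c,a), ready(c,c), ready(d,d)}
3. push(d)  →  {clear(a), clear(c), inpos(d), near(d), ready(a,a), ready(a,d), ready(c,a), ready(c,c)}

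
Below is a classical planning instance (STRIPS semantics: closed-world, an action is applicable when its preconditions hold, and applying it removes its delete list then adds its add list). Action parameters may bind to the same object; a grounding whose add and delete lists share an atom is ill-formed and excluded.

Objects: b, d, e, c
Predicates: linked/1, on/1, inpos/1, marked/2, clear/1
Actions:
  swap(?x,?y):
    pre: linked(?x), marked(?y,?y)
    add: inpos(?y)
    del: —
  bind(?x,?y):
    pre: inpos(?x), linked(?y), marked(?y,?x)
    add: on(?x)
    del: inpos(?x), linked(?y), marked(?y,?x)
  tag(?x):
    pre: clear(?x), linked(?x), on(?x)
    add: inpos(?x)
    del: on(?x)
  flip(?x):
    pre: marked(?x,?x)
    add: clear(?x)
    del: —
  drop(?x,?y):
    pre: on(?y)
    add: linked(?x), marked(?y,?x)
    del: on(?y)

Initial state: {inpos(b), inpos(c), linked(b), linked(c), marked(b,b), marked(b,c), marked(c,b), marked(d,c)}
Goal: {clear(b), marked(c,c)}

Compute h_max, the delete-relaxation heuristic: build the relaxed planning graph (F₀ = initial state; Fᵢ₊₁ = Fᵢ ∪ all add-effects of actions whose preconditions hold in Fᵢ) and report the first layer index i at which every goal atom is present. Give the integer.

F0 = init (8 atoms)
F1 = F0 ∪ {clear(b), on(b), on(c)}  (11 atoms)
F2 = F1 ∪ {linked(d), linked(e), marked(b,d), marked(b,e), marked(c,c), marked(c,d), marked(c,e)}  (18 atoms)
goal ⊆ F2  ⇒  h_max = 2

2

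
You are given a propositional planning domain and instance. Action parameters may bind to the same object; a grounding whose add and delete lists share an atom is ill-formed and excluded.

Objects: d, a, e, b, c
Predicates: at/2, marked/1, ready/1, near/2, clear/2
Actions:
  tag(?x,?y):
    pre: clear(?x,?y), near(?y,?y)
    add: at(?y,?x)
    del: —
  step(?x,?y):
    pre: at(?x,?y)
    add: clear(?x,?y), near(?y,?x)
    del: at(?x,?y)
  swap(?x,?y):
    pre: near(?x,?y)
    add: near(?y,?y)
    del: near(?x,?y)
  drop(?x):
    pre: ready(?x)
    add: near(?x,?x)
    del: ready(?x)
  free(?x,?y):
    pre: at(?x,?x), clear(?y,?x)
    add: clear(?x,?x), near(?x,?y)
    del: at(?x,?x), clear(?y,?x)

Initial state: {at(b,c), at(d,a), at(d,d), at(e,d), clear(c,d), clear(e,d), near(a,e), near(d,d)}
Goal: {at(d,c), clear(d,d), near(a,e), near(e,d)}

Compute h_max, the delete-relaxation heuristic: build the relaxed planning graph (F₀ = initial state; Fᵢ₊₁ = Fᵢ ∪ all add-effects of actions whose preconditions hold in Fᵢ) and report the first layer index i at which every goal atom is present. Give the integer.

2

F0 = init (8 atoms)
F1 = F0 ∪ {at(d,c), at(d,e), clear(b,c), clear(d,a), clear(d,d), near(a,d), near(c,b), near(d,c), near(d,e), near(e,e)}  (18 atoms)
F2 = F1 ∪ {clear(d,c), clear(d,e), near(b,b), near(c,c), near(c,d), near(e,d)}  (24 atoms)
goal ⊆ F2  ⇒  h_max = 2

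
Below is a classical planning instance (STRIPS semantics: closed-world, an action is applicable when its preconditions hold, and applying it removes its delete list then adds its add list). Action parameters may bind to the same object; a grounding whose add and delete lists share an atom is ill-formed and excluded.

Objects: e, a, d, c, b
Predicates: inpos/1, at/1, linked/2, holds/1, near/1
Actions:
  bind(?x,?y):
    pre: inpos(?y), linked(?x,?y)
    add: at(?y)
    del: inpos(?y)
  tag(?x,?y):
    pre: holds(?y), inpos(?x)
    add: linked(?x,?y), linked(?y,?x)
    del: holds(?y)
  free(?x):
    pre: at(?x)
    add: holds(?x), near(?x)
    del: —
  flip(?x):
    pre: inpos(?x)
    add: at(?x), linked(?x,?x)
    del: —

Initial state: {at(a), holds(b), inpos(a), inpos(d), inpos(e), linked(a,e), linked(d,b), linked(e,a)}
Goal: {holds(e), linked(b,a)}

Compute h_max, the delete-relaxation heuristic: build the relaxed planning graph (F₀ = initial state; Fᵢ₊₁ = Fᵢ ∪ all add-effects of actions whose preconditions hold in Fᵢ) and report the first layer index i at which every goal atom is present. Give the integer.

2

F0 = init (8 atoms)
F1 = F0 ∪ {at(d), at(e), holds(a), linked(a,a), linked(a,b), linked(b,a), linked(b,d), linked(b,e), linked(d,d), linked(e,b), linked(e,e), near(a)}  (20 atoms)
F2 = F1 ∪ {holds(d), holds(e), linked(a,d), linked(d,a), near(d), near(e)}  (26 atoms)
goal ⊆ F2  ⇒  h_max = 2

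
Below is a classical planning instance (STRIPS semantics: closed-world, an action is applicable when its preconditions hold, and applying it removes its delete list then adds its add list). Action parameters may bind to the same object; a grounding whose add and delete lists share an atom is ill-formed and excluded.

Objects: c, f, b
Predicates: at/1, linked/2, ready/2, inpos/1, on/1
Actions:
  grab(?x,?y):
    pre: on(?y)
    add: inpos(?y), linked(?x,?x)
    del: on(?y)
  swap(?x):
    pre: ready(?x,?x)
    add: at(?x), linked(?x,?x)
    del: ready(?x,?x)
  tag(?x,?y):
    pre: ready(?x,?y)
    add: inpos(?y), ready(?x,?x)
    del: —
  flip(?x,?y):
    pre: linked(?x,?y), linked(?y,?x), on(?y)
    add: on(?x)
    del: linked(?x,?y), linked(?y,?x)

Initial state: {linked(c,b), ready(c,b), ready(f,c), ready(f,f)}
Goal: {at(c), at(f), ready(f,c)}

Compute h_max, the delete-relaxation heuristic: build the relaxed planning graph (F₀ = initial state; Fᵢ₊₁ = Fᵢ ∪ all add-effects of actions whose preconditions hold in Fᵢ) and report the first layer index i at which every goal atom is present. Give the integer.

2

F0 = init (4 atoms)
F1 = F0 ∪ {at(f), inpos(b), inpos(c), inpos(f), linked(f,f), ready(c,c)}  (10 atoms)
F2 = F1 ∪ {at(c), linked(c,c)}  (12 atoms)
goal ⊆ F2  ⇒  h_max = 2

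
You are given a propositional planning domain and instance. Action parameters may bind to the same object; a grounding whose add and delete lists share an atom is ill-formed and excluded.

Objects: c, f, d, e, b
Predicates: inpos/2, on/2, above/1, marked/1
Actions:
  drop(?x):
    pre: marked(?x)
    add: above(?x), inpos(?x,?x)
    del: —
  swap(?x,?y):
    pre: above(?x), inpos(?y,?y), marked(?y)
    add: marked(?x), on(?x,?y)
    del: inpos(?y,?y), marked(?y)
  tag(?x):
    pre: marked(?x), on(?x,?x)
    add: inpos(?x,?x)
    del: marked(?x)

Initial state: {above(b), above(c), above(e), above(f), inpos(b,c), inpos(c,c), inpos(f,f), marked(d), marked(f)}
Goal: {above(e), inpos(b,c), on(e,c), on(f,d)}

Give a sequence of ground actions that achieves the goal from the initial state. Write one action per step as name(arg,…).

1. drop(d)  →  {above(b), above(c), above(d), above(e), above(f), inpos(b,c), inpos(c,c), inpos(d,d), inpos(f,f), marked(d), marked(f)}
2. swap(c,f)  →  {above(b), above(c), above(d), above(e), above(f), inpos(b,c), inpos(c,c), inpos(d,d), marked(c), marked(d), on(c,f)}
3. swap(f,d)  →  {above(b), above(c), above(d), above(e), above(f), inpos(b,c), inpos(c,c), marked(c), marked(f), on(c,f), on(f,d)}
4. swap(e,c)  →  {above(b), above(c), above(d), above(e), above(f), inpos(b,c), marked(e), marked(f), on(c,f), on(e,c), on(f,d)}

drop(d); swap(c,f); swap(f,d); swap(e,c)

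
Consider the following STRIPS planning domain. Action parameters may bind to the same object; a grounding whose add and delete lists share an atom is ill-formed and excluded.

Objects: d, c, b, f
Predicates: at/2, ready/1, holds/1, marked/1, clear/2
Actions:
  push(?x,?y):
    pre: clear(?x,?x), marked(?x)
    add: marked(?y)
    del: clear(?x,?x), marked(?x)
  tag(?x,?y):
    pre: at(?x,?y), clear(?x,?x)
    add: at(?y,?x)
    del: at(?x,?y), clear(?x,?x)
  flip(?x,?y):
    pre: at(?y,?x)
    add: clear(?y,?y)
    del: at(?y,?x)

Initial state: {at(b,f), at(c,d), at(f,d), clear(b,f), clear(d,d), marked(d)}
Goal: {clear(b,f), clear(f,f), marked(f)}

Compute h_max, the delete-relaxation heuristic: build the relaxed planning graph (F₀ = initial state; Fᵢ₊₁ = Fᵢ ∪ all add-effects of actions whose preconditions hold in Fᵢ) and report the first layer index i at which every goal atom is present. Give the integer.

F0 = init (6 atoms)
F1 = F0 ∪ {clear(b,b), clear(c,c), clear(f,f), marked(b), marked(c), marked(f)}  (12 atoms)
goal ⊆ F1  ⇒  h_max = 1

1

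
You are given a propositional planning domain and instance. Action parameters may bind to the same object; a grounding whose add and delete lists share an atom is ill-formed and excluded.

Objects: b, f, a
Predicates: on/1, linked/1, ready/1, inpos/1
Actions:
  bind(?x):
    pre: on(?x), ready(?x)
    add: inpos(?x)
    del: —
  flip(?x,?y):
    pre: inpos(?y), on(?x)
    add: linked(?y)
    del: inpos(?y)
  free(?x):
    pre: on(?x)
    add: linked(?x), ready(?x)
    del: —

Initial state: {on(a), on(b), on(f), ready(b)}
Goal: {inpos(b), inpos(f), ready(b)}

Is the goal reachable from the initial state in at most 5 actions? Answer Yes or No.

Yes

1. bind(b)  →  {inpos(b), on(a), on(b), on(f), ready(b)}
2. free(f)  →  {inpos(b), linked(f), on(a), on(b), on(f), ready(b), ready(f)}
3. bind(f)  →  {inpos(b), inpos(f), linked(f), on(a), on(b), on(f), ready(b), ready(f)}
optimal plan length = 3; 3 ≤ 5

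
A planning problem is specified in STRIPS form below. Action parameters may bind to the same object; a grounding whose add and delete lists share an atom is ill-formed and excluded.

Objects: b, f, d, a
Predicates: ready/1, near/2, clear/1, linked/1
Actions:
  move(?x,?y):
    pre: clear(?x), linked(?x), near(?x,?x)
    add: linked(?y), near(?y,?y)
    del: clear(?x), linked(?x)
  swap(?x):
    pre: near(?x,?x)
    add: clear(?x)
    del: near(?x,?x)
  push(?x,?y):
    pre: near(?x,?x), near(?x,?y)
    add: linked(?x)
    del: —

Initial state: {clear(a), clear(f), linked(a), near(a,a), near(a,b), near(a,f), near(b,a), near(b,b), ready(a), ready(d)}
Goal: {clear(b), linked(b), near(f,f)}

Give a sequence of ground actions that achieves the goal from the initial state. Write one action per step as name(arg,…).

1. move(a,f)  →  {clear(f), linked(f), near(a,a), near(a,b), near(a,f), near(b,a), near(b,b), near(f,f), ready(a), ready(d)}
2. move(f,b)  →  {linked(b), near(a,a), near(a,b), near(a,f), near(b,a), near(b,b), near(f,f), ready(a), ready(d)}
3. swap(b)  →  {clear(b), linked(b), near(a,a), near(a,b), near(a,f), near(b,a), near(f,f), ready(a), ready(d)}

move(a,f); move(f,b); swap(b)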